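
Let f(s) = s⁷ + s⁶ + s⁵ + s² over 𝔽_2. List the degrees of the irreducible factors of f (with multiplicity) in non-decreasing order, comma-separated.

1, 1, 1, 1, 3

Roots in 𝔽_2: f(0) = 0 → root; f(1) = 0 → root.
Linear factors from roots: (s), (s + 1).
Complete factorization: f(s) = (s)^2·(s + 1)^2·(s³ + s² + 1).
Factor degrees with multiplicity: 1 + 1 + 1 + 1 + 3 = 7.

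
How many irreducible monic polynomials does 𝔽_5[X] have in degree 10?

976248

The number of monic irreducibles of degree 10 over GF(5) is (1/10)·Σ_{d∣10} μ(10/d) 5^d.
Divisors of 10: 1, 2, 5, 10; μ(10/d) for each: 1, -1, -1, 1.
Σ = 5^1 − 5^2 − 5^5 + 5^10 = 9762480.
N = 9762480/10 = 976248.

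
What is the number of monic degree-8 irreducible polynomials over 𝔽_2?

30

Gauss's count: N_{2}(8) = (1/8) Σ_{d|8} μ(8/d)·2^d.
Divisors of 8: 1, 2, 4, 8; μ(8/d) for each: 0, 0, -1, 1.
Σ = − 2^4 + 2^8 = 240.
N = 240/8 = 30.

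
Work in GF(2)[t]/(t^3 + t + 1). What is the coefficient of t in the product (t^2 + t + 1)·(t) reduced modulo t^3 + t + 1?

Multiply in GF(2)[t]: (t^2 + t + 1)·(t) = t^3 + t^2 + t.
Reduce using t^3 ≡ t + 1 (mod t^3 + t + 1).
Reduced: t^2 + 1.

0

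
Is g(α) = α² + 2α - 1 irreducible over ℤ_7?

Check for roots in ℤ_7: g(0) = 6; g(1) = 2; g(2) = 0 → root; g(3) = 0 → root; g(4) = 2; g(5) = 6; g(6) = 5.
g(2) = 0, so (α − 2) divides g(α); g is reducible.

No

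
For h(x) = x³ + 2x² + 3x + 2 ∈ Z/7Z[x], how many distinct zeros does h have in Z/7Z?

Evaluate at each of the 7 elements of Z/7Z:
h(0) = 2; h(1) = 1; h(2) = 3; h(3) = 0 → root; h(4) = 5; h(5) = 3; h(6) = 0 → root.
Roots: {3, 6}.

2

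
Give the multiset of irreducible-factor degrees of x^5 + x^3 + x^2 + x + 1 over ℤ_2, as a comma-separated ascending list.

Write h(x) = x^5 + x^3 + x^2 + x + 1.
Roots in ℤ_2: h(0) = 1; h(1) = 1.
Complete factorization: h(x) = (x^5 + x^3 + x^2 + x + 1).
Factor degrees with multiplicity: 5 = 5.

5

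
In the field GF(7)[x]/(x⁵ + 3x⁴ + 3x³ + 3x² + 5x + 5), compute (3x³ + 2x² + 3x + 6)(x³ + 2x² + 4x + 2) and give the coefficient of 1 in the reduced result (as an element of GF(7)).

Multiply in GF(7)[x]: (3x³ + 2x² + 3x + 6)·(x³ + 2x² + 4x + 2) = 3x⁶ + x⁵ + 5x⁴ + 5x³ + 2x + 5.
Reduce using x⁵ ≡ 4x⁴ + 4x³ + 4x² + 2x + 2 (mod x⁵ + 3x⁴ + 3x³ + 3x² + 5x + 5).
Reduced: 6x⁴ + 6x³ + 2x² + 6x + 3.

3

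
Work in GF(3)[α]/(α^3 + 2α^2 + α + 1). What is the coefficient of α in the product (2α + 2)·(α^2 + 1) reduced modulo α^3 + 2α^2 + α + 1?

0

Multiply in GF(3)[α]: (2α + 2)·(α^2 + 1) = 2α^3 + 2α^2 + 2α + 2.
Reduce using α^3 ≡ α^2 + 2α + 2 (mod α^3 + 2α^2 + α + 1).
Reduced: α^2.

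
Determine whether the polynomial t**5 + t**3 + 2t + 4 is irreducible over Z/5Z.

Write f(t) = t**5 + t**3 + 2t + 4.
Check for roots in Z/5Z: f(0) = 4; f(1) = 3; f(2) = 3; f(3) = 0 → root; f(4) = 0 → root.
f(3) = 0, so (t − 3) divides f(t); f is reducible.

No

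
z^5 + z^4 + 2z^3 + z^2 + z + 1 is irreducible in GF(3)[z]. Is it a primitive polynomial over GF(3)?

Yes

Write f(z) = z^5 + z^4 + 2z^3 + z^2 + z + 1.
|GF(3^5)^×| = 3^5 − 1 = 242. Prime factorization: 242 = 2·11^2.
f is primitive ⇔ z has order 242 in GF(3)[z]/(f), i.e. z^(242/q) ≠ 1 for each prime q | 242.
z^(121) mod f = 2.
z^(22) mod f = z^4 + z^2 + z.
None equal 1, so z has full order 242; f is primitive.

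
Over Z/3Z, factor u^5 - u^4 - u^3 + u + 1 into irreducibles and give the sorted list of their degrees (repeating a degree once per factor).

2, 3

Write f(u) = u^5 - u^4 - u^3 + u + 1.
Roots in Z/3Z: f(0) = 1; f(1) = 1; f(2) = 2.
Complete factorization: f(u) = (u^2 + 1)·(u^3 - u^2 + u + 1).
Factor degrees with multiplicity: 2 + 3 = 5.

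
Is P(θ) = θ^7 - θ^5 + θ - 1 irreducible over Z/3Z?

Check for roots in Z/3Z: P(0) = 2; P(1) = 0 → root; P(2) = 1.
P(1) = 0, so (θ − 1) divides P(θ); P is reducible.

No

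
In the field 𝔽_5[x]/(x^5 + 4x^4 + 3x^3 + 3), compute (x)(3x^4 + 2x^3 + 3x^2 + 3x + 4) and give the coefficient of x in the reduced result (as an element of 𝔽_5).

4

Multiply in 𝔽_5[x]: (x)·(3x^4 + 2x^3 + 3x^2 + 3x + 4) = 3x^5 + 2x^4 + 3x^3 + 3x^2 + 4x.
Reduce using x^5 ≡ x^4 + 2x^3 + 2 (mod x^5 + 4x^4 + 3x^3 + 3).
Reduced: 4x^3 + 3x^2 + 4x + 1.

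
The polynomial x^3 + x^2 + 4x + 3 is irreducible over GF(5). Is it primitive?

Yes

Write f(x) = x^3 + x^2 + 4x + 3.
|GF(5^3)^×| = 5^3 − 1 = 124. Prime factorization: 124 = 2^2·31.
f is primitive ⇔ x has order 124 in GF(5)[x]/(f), i.e. x^(124/q) ≠ 1 for each prime q | 124.
x^(62) mod f = 4.
x^(4) mod f = 2x^2 + x + 3.
None equal 1, so x has full order 124; f is primitive.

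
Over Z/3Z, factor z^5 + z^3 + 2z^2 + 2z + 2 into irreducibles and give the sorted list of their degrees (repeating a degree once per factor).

Write f(z) = z^5 + z^3 + 2z^2 + 2z + 2.
Roots in Z/3Z: f(0) = 2; f(1) = 2; f(2) = 0 → root.
Linear factors from roots: (z + 1).
Complete factorization: f(z) = (z + 1)^2·(z^3 + z^2 + z + 2).
Factor degrees with multiplicity: 1 + 1 + 3 = 5.

1, 1, 3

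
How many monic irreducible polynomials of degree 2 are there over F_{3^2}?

The number of monic irreducibles of degree 2 over GF(9) is (1/2)·Σ_{d∣2} μ(2/d) 9^d.
Divisors of 2: 1, 2; μ(2/d) for each: -1, 1.
Σ = − 9^1 + 9^2 = 72.
N = 72/2 = 36.

36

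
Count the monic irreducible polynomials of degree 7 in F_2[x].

18

x^(2^7) − x is the product of all monic irreducibles of degree dividing 7; Möbius inversion gives N = (1/7) Σ μ(7/d)·2^d.
Divisors of 7: 1, 7; μ(7/d) for each: -1, 1.
Σ = − 2^1 + 2^7 = 126.
N = 126/7 = 18.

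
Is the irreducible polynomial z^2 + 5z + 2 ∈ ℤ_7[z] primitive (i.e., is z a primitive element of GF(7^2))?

Write f(z) = z^2 + 5z + 2.
|GF(7^2)^×| = 7^2 − 1 = 48. Prime factorization: 48 = 2^4·3.
f is primitive ⇔ z has order 48 in GF(7)[z]/(f), i.e. z^(48/q) ≠ 1 for each prime q | 48.
z^(24) mod f = 1
z^(16) mod f = 4.
Since z^(24) = 1, the order of z divides 24 < 48; not primitive.

No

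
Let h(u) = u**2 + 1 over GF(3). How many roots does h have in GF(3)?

Evaluate at each of the 3 elements of GF(3):
h(0) = 1; h(1) = 2; h(2) = 2.
No element is a root.

0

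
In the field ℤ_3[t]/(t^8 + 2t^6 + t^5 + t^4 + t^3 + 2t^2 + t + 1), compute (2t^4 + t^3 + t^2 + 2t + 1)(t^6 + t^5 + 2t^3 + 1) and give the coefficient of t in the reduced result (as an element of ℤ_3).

1

Multiply in ℤ_3[t]: (2t^4 + t^3 + t^2 + 2t + 1)·(t^6 + t^5 + 2t^3 + 1) = 2t^10 + 2t^8 + t^7 + 2t^6 + t^2 + 2t + 1.
Reduce using t^8 ≡ t^6 + 2t^5 + 2t^4 + 2t^3 + t^2 + 2t + 2 (mod t^8 + 2t^6 + t^5 + t^4 + t^3 + 2t^2 + t + 1).
Reduced: 2t^7 + t^6 + t^4 + t.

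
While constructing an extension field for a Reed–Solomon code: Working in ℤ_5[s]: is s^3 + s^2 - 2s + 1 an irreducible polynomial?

Yes

Write h(s) = s^3 + s^2 - 2s + 1.
Check for roots in ℤ_5: h(0) = 1; h(1) = 1; h(2) = 4; h(3) = 1; h(4) = 3.
No roots. A degree-3 polynomial over a field with no linear factor is irreducible.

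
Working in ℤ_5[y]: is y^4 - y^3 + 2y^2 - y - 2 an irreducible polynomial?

Yes

Write m(y) = y^4 - y^3 + 2y^2 - y - 2.
Check for roots in ℤ_5: m(0) = 3; m(1) = 4; m(2) = 2; m(3) = 2; m(4) = 3.
No roots, so no linear factors.
Degree-2 irreducible divisors: test the 10 monic irreducibles of degree 2 over GF(5).
None of them divide m (all give nonzero remainder).
No irreducible factor of degree ≤ 2 exists, so m is irreducible over GF(5).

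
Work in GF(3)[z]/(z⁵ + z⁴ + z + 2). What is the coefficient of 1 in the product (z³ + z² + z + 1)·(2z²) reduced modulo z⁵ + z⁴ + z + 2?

Multiply in GF(3)[z]: (z³ + z² + z + 1)·(2z²) = 2z⁵ + 2z⁴ + 2z³ + 2z².
Reduce using z⁵ ≡ 2z⁴ + 2z + 1 (mod z⁵ + z⁴ + z + 2).
Reduced: 2z³ + 2z² + z + 2.

2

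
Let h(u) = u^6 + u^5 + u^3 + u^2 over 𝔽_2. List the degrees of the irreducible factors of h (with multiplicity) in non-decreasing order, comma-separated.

1, 1, 1, 1, 2

Roots in 𝔽_2: h(0) = 0 → root; h(1) = 0 → root.
Linear factors from roots: (u), (u + 1).
Complete factorization: h(u) = (u)^2·(u + 1)^2·(u^2 + u + 1).
Factor degrees with multiplicity: 1 + 1 + 1 + 1 + 2 = 6.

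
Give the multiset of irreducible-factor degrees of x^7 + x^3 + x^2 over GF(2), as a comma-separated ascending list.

1, 1, 2, 3

Write h(x) = x^7 + x^3 + x^2.
Roots in GF(2): h(0) = 0 → root; h(1) = 1.
Linear factors from roots: (x).
Complete factorization: h(x) = (x)^2·(x^2 + x + 1)·(x^3 + x^2 + 1).
Factor degrees with multiplicity: 1 + 1 + 2 + 3 = 7.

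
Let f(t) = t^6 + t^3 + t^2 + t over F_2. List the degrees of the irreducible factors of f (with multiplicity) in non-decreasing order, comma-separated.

1, 1, 1, 3

Roots in F_2: f(0) = 0 → root; f(1) = 0 → root.
Linear factors from roots: (t), (t + 1).
Complete factorization: f(t) = (t)·(t + 1)^2·(t^3 + t + 1).
Factor degrees with multiplicity: 1 + 1 + 1 + 3 = 6.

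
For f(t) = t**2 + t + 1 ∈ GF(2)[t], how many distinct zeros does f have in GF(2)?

Evaluate at each of the 2 elements of GF(2):
f(0) = 1; f(1) = 1.
No element is a root.

0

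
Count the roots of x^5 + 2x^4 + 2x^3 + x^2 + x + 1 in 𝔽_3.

1

Write f(x) = x^5 + 2x^4 + 2x^3 + x^2 + x + 1.
Evaluate at each of the 3 elements of 𝔽_3:
f(0) = 1; f(1) = 2; f(2) = 0 → root.
Roots: {2}.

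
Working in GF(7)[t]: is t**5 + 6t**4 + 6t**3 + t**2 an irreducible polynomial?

No

Write m(t) = t**5 + 6t**4 + 6t**3 + t**2.
Check for roots in GF(7): m(0) = 0 → root; m(1) = 0 → root; m(2) = 5; m(3) = 4; m(4) = 6; m(5) = 6; m(6) = 0 → root.
m(0) = 0, so (t) divides m(t); m is reducible.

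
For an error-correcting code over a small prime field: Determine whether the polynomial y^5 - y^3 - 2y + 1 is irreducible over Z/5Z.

Write P(y) = y^5 - y^3 - 2y + 1.
Check for roots in Z/5Z: P(0) = 1; P(1) = 4; P(2) = 1; P(3) = 1; P(4) = 3.
No roots, so no linear factors.
Degree-2 irreducible divisors: test the 10 monic irreducibles of degree 2 over GF(5).
None of them divide P (all give nonzero remainder).
No irreducible factor of degree ≤ 2 exists, so P is irreducible over GF(5).

Yes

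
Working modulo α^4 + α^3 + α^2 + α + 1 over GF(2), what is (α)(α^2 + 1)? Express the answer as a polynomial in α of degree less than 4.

Multiply in GF(2)[α]: (α)·(α^2 + 1) = α^3 + α.
Reduced: α^3 + α.

α^3 + α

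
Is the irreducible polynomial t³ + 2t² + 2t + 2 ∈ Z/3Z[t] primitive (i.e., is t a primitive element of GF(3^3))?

No

Write f(t) = t³ + 2t² + 2t + 2.
|GF(3^3)^×| = 3^3 − 1 = 26. Prime factorization: 26 = 2·13.
f is primitive ⇔ t has order 26 in GF(3)[t]/(f), i.e. t^(26/q) ≠ 1 for each prime q | 26.
t^(13) mod f = 1
t^(2) mod f = t².
Since t^(13) = 1, the order of t divides 13 < 26; not primitive.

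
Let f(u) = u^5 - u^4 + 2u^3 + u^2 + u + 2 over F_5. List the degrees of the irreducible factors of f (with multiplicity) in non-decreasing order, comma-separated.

1, 1, 3

Roots in F_5: f(0) = 2; f(1) = 1; f(2) = 0 → root; f(3) = 0 → root; f(4) = 3.
Linear factors from roots: (u - 2), (u + 2).
Complete factorization: f(u) = (u + 2)·(u - 2)·(u^3 - u^2 + u + 2).
Factor degrees with multiplicity: 1 + 1 + 3 = 5.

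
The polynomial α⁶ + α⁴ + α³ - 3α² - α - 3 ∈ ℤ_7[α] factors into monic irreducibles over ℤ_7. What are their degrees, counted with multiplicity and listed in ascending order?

Write f(α) = α⁶ + α⁴ + α³ - 3α² - α - 3.
Linear factors from roots: (α + 3).
Complete factorization: f(α) = (α + 3)·(α² + α - 1)·(α³ + 3α² + α + 1).
Factor degrees with multiplicity: 1 + 2 + 3 = 6.

1, 2, 3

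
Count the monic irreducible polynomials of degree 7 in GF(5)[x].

By the necklace-counting formula, N_5(7) = (1/7) Σ_{d|7} μ(7/d)·5^d.
Divisors of 7: 1, 7; μ(7/d) for each: -1, 1.
Σ = − 5^1 + 5^7 = 78120.
N = 78120/7 = 11160.

11160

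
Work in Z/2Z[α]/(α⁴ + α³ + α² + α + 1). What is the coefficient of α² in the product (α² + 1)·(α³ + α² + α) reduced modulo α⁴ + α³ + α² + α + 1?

0

Multiply in Z/2Z[α]: (α² + 1)·(α³ + α² + α) = α⁵ + α⁴ + α² + α.
Reduce using α⁴ ≡ α³ + α² + α + 1 (mod α⁴ + α³ + α² + α + 1).
Reduced: α³.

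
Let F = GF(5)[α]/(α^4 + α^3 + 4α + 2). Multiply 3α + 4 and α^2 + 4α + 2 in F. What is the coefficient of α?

2

Multiply in GF(5)[α]: (3α + 4)·(α^2 + 4α + 2) = 3α^3 + α^2 + 2α + 3.
Reduced: 3α^3 + α^2 + 2α + 3.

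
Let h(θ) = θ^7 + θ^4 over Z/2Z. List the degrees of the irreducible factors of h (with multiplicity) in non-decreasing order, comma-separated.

Roots in Z/2Z: h(0) = 0 → root; h(1) = 0 → root.
Linear factors from roots: (θ), (θ + 1).
Complete factorization: h(θ) = (θ + 1)·(θ)^4·(θ^2 + θ + 1).
Factor degrees with multiplicity: 1 + 1 + 1 + 1 + 1 + 2 = 7.

1, 1, 1, 1, 1, 2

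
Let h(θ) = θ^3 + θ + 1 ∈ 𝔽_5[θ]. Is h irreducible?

Yes

Check for roots in 𝔽_5: h(0) = 1; h(1) = 3; h(2) = 1; h(3) = 1; h(4) = 4.
No roots. A degree-3 polynomial over a field with no linear factor is irreducible.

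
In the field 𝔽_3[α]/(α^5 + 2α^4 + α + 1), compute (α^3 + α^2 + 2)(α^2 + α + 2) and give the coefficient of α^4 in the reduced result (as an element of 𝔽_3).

Multiply in 𝔽_3[α]: (α^3 + α^2 + 2)·(α^2 + α + 2) = α^5 + 2α^4 + α^2 + 2α + 1.
Reduce using α^5 ≡ α^4 + 2α + 2 (mod α^5 + 2α^4 + α + 1).
Reduced: α^2 + α.

0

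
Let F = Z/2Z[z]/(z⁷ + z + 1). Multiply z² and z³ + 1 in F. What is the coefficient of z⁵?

Multiply in Z/2Z[z]: (z²)·(z³ + 1) = z⁵ + z².
Reduced: z⁵ + z².

1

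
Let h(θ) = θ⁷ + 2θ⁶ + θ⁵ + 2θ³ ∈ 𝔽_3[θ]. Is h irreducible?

No

Check for roots in 𝔽_3: h(0) = 0 → root; h(1) = 0 → root; h(2) = 1.
h(0) = 0, so (θ) divides h(θ); h is reducible.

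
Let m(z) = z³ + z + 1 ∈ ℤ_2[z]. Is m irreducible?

Check for roots in ℤ_2: m(0) = 1; m(1) = 1.
No roots. A degree-3 polynomial over a field with no linear factor is irreducible.

Yes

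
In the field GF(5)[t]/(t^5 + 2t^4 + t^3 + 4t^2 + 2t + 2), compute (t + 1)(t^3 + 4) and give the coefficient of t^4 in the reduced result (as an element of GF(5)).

1

Multiply in GF(5)[t]: (t + 1)·(t^3 + 4) = t^4 + t^3 + 4t + 4.
Reduced: t^4 + t^3 + 4t + 4.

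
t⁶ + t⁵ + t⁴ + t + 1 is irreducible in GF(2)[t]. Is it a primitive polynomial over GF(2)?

Yes

Write f(t) = t⁶ + t⁵ + t⁴ + t + 1.
|GF(2^6)^×| = 2^6 − 1 = 63. Prime factorization: 63 = 3^2·7.
f is primitive ⇔ t has order 63 in GF(2)[t]/(f), i.e. t^(63/q) ≠ 1 for each prime q | 63.
t^(21) mod f = t⁴ + t³ + 1.
t^(9) mod f = t⁵ + t² + t + 1.
None equal 1, so t has full order 63; f is primitive.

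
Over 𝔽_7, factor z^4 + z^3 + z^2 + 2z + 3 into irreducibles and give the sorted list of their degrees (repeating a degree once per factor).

Write h(z) = z^4 + z^3 + z^2 + 2z + 3.
Linear factors from roots: (z - 2), (z - 3).
Complete factorization: h(z) = (z - 3)·(z - 2)·(z^2 - z - 3).
Factor degrees with multiplicity: 1 + 1 + 2 = 4.

1, 1, 2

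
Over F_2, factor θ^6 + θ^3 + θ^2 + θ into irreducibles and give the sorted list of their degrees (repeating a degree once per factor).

1, 1, 1, 3

Write g(θ) = θ^6 + θ^3 + θ^2 + θ.
Roots in F_2: g(0) = 0 → root; g(1) = 0 → root.
Linear factors from roots: (θ), (θ + 1).
Complete factorization: g(θ) = (θ)·(θ + 1)^2·(θ^3 + θ + 1).
Factor degrees with multiplicity: 1 + 1 + 1 + 3 = 6.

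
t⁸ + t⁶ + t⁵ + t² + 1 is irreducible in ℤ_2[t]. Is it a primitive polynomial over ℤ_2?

Yes

Write f(t) = t⁸ + t⁶ + t⁵ + t² + 1.
|GF(2^8)^×| = 2^8 − 1 = 255. Prime factorization: 255 = 3·5·17.
f is primitive ⇔ t has order 255 in GF(2)[t]/(f), i.e. t^(255/q) ≠ 1 for each prime q | 255.
t^(85) mod f = t⁷ + t³ + 1.
t^(51) mod f = t⁶ + t⁵ + 1.
t^(15) mod f = t⁷ + t⁶ + t⁵ + t⁴ + t² + t + 1.
None equal 1, so t has full order 255; f is primitive.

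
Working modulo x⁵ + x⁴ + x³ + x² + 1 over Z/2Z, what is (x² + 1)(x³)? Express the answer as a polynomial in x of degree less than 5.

x^4 + x^2 + 1

Multiply in Z/2Z[x]: (x² + 1)·(x³) = x⁵ + x³.
Reduce using x⁵ ≡ x⁴ + x³ + x² + 1 (mod x⁵ + x⁴ + x³ + x² + 1).
Reduced: x⁴ + x² + 1.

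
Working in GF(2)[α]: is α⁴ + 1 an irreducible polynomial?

No

Write f(α) = α⁴ + 1.
Check for roots in GF(2): f(0) = 1; f(1) = 0 → root.
f(1) = 0, so (α − 1) divides f(α); f is reducible.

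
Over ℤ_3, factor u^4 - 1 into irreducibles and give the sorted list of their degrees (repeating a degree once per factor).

1, 1, 2

Write h(u) = u^4 - 1.
Roots in ℤ_3: h(0) = 2; h(1) = 0 → root; h(2) = 0 → root.
Linear factors from roots: (u - 1), (u + 1).
Complete factorization: h(u) = (u + 1)·(u - 1)·(u^2 + 1).
Factor degrees with multiplicity: 1 + 1 + 2 = 4.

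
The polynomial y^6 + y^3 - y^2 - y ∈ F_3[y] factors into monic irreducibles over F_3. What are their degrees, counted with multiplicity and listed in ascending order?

Write h(y) = y^6 + y^3 - y^2 - y.
Roots in F_3: h(0) = 0 → root; h(1) = 0 → root; h(2) = 0 → root.
Linear factors from roots: (y), (y - 1), (y + 1).
Complete factorization: h(y) = (y)·(y + 1)·(y - 1)^2·(y^2 + y - 1).
Factor degrees with multiplicity: 1 + 1 + 1 + 1 + 2 = 6.

1, 1, 1, 1, 2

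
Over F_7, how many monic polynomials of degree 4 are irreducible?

Gauss's count: N_{7}(4) = (1/4) Σ_{d|4} μ(4/d)·7^d.
Divisors of 4: 1, 2, 4; μ(4/d) for each: 0, -1, 1.
Σ = − 7^2 + 7^4 = 2352.
N = 2352/4 = 588.

588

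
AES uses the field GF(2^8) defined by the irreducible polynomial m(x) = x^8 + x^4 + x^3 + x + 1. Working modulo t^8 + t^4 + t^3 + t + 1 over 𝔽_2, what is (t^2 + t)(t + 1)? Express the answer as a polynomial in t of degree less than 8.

t^3 + t

Multiply in 𝔽_2[t]: (t^2 + t)·(t + 1) = t^3 + t.
Reduced: t^3 + t.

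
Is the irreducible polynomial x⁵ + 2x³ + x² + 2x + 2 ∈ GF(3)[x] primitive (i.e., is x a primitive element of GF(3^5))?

Write f(x) = x⁵ + 2x³ + x² + 2x + 2.
|GF(3^5)^×| = 3^5 − 1 = 242. Prime factorization: 242 = 2·11^2.
f is primitive ⇔ x has order 242 in GF(3)[x]/(f), i.e. x^(242/q) ≠ 1 for each prime q | 242.
x^(121) mod f = 1
x^(22) mod f = 1
Since x^(121) = 1, the order of x divides 121 < 242; not primitive.

No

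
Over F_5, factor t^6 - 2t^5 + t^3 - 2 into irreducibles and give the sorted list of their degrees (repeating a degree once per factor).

1, 2, 3

Write g(t) = t^6 - 2t^5 + t^3 - 2.
Roots in F_5: g(0) = 3; g(1) = 3; g(2) = 1; g(3) = 3; g(4) = 0 → root.
Linear factors from roots: (t + 1).
Complete factorization: g(t) = (t + 1)·(t^2 + 2)·(t^3 + 2t^2 + t - 1).
Factor degrees with multiplicity: 1 + 2 + 3 = 6.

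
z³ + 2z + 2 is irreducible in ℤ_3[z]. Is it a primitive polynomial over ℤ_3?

Write f(z) = z³ + 2z + 2.
|GF(3^3)^×| = 3^3 − 1 = 26. Prime factorization: 26 = 2·13.
f is primitive ⇔ z has order 26 in GF(3)[z]/(f), i.e. z^(26/q) ≠ 1 for each prime q | 26.
z^(13) mod f = 1
z^(2) mod f = z².
Since z^(13) = 1, the order of z divides 13 < 26; not primitive.

No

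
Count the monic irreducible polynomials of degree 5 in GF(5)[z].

By the necklace-counting formula, N_5(5) = (1/5) Σ_{d|5} μ(5/d)·5^d.
Divisors of 5: 1, 5; μ(5/d) for each: -1, 1.
Σ = − 5^1 + 5^5 = 3120.
N = 3120/5 = 624.

624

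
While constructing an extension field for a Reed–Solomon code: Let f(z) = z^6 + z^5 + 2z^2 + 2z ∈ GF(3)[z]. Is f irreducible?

No

Check for roots in GF(3): f(0) = 0 → root; f(1) = 0 → root; f(2) = 0 → root.
f(0) = 0, so (z) divides f(z); f is reducible.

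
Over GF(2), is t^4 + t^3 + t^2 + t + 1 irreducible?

Write m(t) = t^4 + t^3 + t^2 + t + 1.
Check for roots in GF(2): m(0) = 1; m(1) = 1.
No roots, so no linear factors.
Monic irreducibles of degree 2 over GF(2): t^2 + t + 1.
None of them divide m (all give nonzero remainder).
No irreducible factor of degree ≤ 2 exists, so m is irreducible over GF(2).

Yes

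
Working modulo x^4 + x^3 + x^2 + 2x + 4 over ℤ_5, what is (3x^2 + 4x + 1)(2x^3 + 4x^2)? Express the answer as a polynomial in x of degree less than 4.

3x^3 + 3x^2 + 3x + 4

Multiply in ℤ_5[x]: (3x^2 + 4x + 1)·(2x^3 + 4x^2) = x^5 + 3x^3 + 4x^2.
Reduce using x^4 ≡ 4x^3 + 4x^2 + 3x + 1 (mod x^4 + x^3 + x^2 + 2x + 4).
Reduced: 3x^3 + 3x^2 + 3x + 4.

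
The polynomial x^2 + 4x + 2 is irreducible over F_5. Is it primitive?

Write f(x) = x^2 + 4x + 2.
|GF(5^2)^×| = 5^2 − 1 = 24. Prime factorization: 24 = 2^3·3.
f is primitive ⇔ x has order 24 in GF(5)[x]/(f), i.e. x^(24/q) ≠ 1 for each prime q | 24.
x^(12) mod f = 4.
x^(8) mod f = 2x + 1.
None equal 1, so x has full order 24; f is primitive.

Yes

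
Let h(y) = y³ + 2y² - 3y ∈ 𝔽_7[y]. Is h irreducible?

Check for roots in 𝔽_7: h(0) = 0 → root; h(1) = 0 → root; h(2) = 3; h(3) = 1; h(4) = 0 → root; h(5) = 6; h(6) = 4.
h(0) = 0, so (y) divides h(y); h is reducible.

No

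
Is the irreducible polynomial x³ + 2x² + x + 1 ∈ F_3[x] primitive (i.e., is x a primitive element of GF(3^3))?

Write f(x) = x³ + 2x² + x + 1.
|GF(3^3)^×| = 3^3 − 1 = 26. Prime factorization: 26 = 2·13.
f is primitive ⇔ x has order 26 in GF(3)[x]/(f), i.e. x^(26/q) ≠ 1 for each prime q | 26.
x^(13) mod f = 2.
x^(2) mod f = x².
None equal 1, so x has full order 26; f is primitive.

Yes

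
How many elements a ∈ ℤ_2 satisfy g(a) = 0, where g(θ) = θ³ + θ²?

Evaluate at each of the 2 elements of ℤ_2:
g(0) = 0 → root; g(1) = 0 → root.
Roots: {0, 1}.

2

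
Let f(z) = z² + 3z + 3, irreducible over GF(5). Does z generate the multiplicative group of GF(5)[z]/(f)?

|GF(5^2)^×| = 5^2 − 1 = 24. Prime factorization: 24 = 2^3·3.
f is primitive ⇔ z has order 24 in GF(5)[z]/(f), i.e. z^(24/q) ≠ 1 for each prime q | 24.
z^(12) mod f = 4.
z^(8) mod f = z + 1.
None equal 1, so z has full order 24; f is primitive.

Yes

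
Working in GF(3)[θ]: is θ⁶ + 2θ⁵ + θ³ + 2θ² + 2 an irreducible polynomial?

Yes

Write h(θ) = θ⁶ + 2θ⁵ + θ³ + 2θ² + 2.
Check for roots in GF(3): h(0) = 2; h(1) = 2; h(2) = 2.
No roots, so no linear factors.
Monic irreducibles of degree 2 over GF(3): θ² + 1, θ² + θ + 2, θ² + 2θ + 2.
None of them divide h (all give nonzero remainder).
Degree-3 irreducible divisors: test the 8 monic irreducibles of degree 3 over GF(3).
None of them divide h (all give nonzero remainder).
No irreducible factor of degree ≤ 3 exists, so h is irreducible over GF(3).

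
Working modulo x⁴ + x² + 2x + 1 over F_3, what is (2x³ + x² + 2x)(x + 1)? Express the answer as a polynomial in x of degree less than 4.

Multiply in F_3[x]: (2x³ + x² + 2x)·(x + 1) = 2x⁴ + 2x.
Reduce using x⁴ ≡ 2x² + x + 2 (mod x⁴ + x² + 2x + 1).
Reduced: x² + x + 1.

x^2 + x + 1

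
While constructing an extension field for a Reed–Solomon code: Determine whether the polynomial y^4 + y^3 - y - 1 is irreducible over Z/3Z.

No

Write g(y) = y^4 + y^3 - y - 1.
Check for roots in Z/3Z: g(0) = 2; g(1) = 0 → root; g(2) = 0 → root.
g(1) = 0, so (y − 1) divides g(y); g is reducible.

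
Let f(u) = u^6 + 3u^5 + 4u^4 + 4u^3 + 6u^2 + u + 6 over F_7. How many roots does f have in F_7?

3

Evaluate at each of the 7 elements of F_7:
f(0) = 6; f(1) = 4; f(2) = 1; f(3) = 0 → root; f(4) = 0 → root; f(5) = 0 → root; f(6) = 2.
Roots: {3, 4, 5}.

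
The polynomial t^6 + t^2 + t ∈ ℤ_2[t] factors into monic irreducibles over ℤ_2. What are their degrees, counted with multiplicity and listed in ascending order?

Write f(t) = t^6 + t^2 + t.
Roots in ℤ_2: f(0) = 0 → root; f(1) = 1.
Linear factors from roots: (t).
Complete factorization: f(t) = (t)·(t^2 + t + 1)·(t^3 + t^2 + 1).
Factor degrees with multiplicity: 1 + 2 + 3 = 6.

1, 2, 3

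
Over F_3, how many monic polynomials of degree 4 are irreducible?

18

The number of monic irreducibles of degree 4 over GF(3) is (1/4)·Σ_{d∣4} μ(4/d) 3^d.
Divisors of 4: 1, 2, 4; μ(4/d) for each: 0, -1, 1.
Σ = − 3^2 + 3^4 = 72.
N = 72/4 = 18.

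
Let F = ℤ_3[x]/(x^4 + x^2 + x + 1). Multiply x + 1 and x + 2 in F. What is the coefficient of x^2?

Multiply in ℤ_3[x]: (x + 1)·(x + 2) = x^2 + 2.
Reduced: x^2 + 2.

1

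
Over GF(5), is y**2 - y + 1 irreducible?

Write m(y) = y**2 - y + 1.
Check for roots in GF(5): m(0) = 1; m(1) = 1; m(2) = 3; m(3) = 2; m(4) = 3.
No roots. A degree-2 polynomial over a field with no linear factor is irreducible.

Yes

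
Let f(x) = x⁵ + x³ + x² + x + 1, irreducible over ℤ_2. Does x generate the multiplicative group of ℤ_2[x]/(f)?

Yes

|GF(2^5)^×| = 2^5 − 1 = 31. Prime factorization: 31 = 31.
f is primitive ⇔ x has order 31 in GF(2)[x]/(f), i.e. x^(31/q) ≠ 1 for each prime q | 31.
x^(1) mod f = x.
None equal 1, so x has full order 31; f is primitive.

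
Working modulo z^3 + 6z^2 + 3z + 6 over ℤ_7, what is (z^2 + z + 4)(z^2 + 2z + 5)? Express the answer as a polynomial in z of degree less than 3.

5z^2 + 2z + 3

Multiply in ℤ_7[z]: (z^2 + z + 4)·(z^2 + 2z + 5) = z^4 + 3z^3 + 4z^2 + 6z + 6.
Reduce using z^3 ≡ z^2 + 4z + 1 (mod z^3 + 6z^2 + 3z + 6).
Reduced: 5z^2 + 2z + 3.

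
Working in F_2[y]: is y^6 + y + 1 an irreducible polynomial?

Yes

Write m(y) = y^6 + y + 1.
Check for roots in F_2: m(0) = 1; m(1) = 1.
No roots, so no linear factors.
Monic irreducibles of degree 2 over GF(2): y^2 + y + 1.
None of them divide m (all give nonzero remainder).
Monic irreducibles of degree 3 over GF(2): y^3 + y + 1, y^3 + y^2 + 1.
None of them divide m (all give nonzero remainder).
No irreducible factor of degree ≤ 3 exists, so m is irreducible over GF(2).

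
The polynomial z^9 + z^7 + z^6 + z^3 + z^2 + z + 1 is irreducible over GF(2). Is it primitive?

Write f(z) = z^9 + z^7 + z^6 + z^3 + z^2 + z + 1.
|GF(2^9)^×| = 2^9 − 1 = 511. Prime factorization: 511 = 7·73.
f is primitive ⇔ z has order 511 in GF(2)[z]/(f), i.e. z^(511/q) ≠ 1 for each prime q | 511.
z^(73) mod f = z^8 + z^7 + z^5 + z^4 + z^3 + z^2 + 1.
z^(7) mod f = z^7.
None equal 1, so z has full order 511; f is primitive.

Yes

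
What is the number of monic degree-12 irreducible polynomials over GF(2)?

335

The number of monic irreducibles of degree 12 over GF(2) is (1/12)·Σ_{d∣12} μ(12/d) 2^d.
Divisors of 12: 1, 2, 3, 4, 6, 12; μ(12/d) for each: 0, 1, 0, -1, -1, 1.
Σ = 2^2 − 2^4 − 2^6 + 2^12 = 4020.
N = 4020/12 = 335.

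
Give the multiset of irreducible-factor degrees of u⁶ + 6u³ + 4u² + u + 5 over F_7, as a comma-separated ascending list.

Write g(u) = u⁶ + 6u³ + 4u² + u + 5.
Linear factors from roots: (u + 2).
Complete factorization: g(u) = (u + 2)·(u² + 2u + 5)·(u³ + 3u² + 4).
Factor degrees with multiplicity: 1 + 2 + 3 = 6.

1, 2, 3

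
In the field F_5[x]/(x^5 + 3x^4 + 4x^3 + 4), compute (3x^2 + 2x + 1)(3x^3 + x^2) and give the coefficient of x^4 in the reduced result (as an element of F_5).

2

Multiply in F_5[x]: (3x^2 + 2x + 1)·(3x^3 + x^2) = 4x^5 + 4x^4 + x^2.
Reduce using x^5 ≡ 2x^4 + x^3 + 1 (mod x^5 + 3x^4 + 4x^3 + 4).
Reduced: 2x^4 + 4x^3 + x^2 + 4.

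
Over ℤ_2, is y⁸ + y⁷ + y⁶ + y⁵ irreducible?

No

Write h(y) = y⁸ + y⁷ + y⁶ + y⁵.
Check for roots in ℤ_2: h(0) = 0 → root; h(1) = 0 → root.
h(0) = 0, so (y) divides h(y); h is reducible.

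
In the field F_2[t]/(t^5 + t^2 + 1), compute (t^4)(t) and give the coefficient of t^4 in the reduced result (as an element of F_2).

0

Multiply in F_2[t]: (t^4)·(t) = t^5.
Reduce using t^5 ≡ t^2 + 1 (mod t^5 + t^2 + 1).
Reduced: t^2 + 1.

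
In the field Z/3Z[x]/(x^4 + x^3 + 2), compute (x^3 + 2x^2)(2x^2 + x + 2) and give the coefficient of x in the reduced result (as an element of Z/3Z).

Multiply in Z/3Z[x]: (x^3 + 2x^2)·(2x^2 + x + 2) = 2x^5 + 2x^4 + x^3 + x^2.
Reduce using x^4 ≡ 2x^3 + 1 (mod x^4 + x^3 + 2).
Reduced: x^3 + x^2 + 2x.

2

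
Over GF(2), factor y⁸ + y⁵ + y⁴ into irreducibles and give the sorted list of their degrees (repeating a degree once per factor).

1, 1, 1, 1, 4

Write f(y) = y⁸ + y⁵ + y⁴.
Roots in GF(2): f(0) = 0 → root; f(1) = 1.
Linear factors from roots: (y).
Complete factorization: f(y) = (y)^4·(y⁴ + y + 1).
Factor degrees with multiplicity: 1 + 1 + 1 + 1 + 4 = 8.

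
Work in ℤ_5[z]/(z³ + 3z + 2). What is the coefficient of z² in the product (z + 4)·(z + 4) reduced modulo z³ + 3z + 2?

1

Multiply in ℤ_5[z]: (z + 4)·(z + 4) = z² + 3z + 1.
Reduced: z² + 3z + 1.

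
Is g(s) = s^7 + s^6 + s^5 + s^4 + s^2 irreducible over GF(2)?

No

Check for roots in GF(2): g(0) = 0 → root; g(1) = 1.
g(0) = 0, so (s) divides g(s); g is reducible.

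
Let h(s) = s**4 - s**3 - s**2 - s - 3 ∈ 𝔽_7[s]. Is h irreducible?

Check for roots in 𝔽_7: h(0) = 4; h(1) = 2; h(2) = 6; h(3) = 4; h(4) = 1; h(5) = 5; h(6) = 6.
No roots, so no linear factors.
Degree-2 irreducible divisors: test the 21 monic irreducibles of degree 2 over GF(7).
None of them divide h (all give nonzero remainder).
No irreducible factor of degree ≤ 2 exists, so h is irreducible over GF(7).

Yes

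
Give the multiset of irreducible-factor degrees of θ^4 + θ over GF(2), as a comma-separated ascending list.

Write h(θ) = θ^4 + θ.
Roots in GF(2): h(0) = 0 → root; h(1) = 0 → root.
Linear factors from roots: (θ), (θ + 1).
Complete factorization: h(θ) = (θ)·(θ + 1)·(θ^2 + θ + 1).
Factor degrees with multiplicity: 1 + 1 + 2 = 4.

1, 1, 2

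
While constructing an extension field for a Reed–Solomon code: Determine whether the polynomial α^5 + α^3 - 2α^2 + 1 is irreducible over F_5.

Yes

Write P(α) = α^5 + α^3 - 2α^2 + 1.
Check for roots in F_5: P(0) = 1; P(1) = 1; P(2) = 3; P(3) = 3; P(4) = 2.
No roots, so no linear factors.
Degree-2 irreducible divisors: test the 10 monic irreducibles of degree 2 over GF(5).
None of them divide P (all give nonzero remainder).
No irreducible factor of degree ≤ 2 exists, so P is irreducible over GF(5).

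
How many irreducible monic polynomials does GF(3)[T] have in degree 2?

3

Gauss's count: N_{3}(2) = (1/2) Σ_{d|2} μ(2/d)·3^d.
Divisors of 2: 1, 2; μ(2/d) for each: -1, 1.
Σ = − 3^1 + 3^2 = 6.
N = 6/2 = 3.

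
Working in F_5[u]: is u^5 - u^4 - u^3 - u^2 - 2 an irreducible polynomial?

Write m(u) = u^5 - u^4 - u^3 - u^2 - 2.
Check for roots in F_5: m(0) = 3; m(1) = 1; m(2) = 2; m(3) = 4; m(4) = 1.
No roots, so no linear factors.
Degree-2 irreducible divisors: test the 10 monic irreducibles of degree 2 over GF(5).
None of them divide m (all give nonzero remainder).
No irreducible factor of degree ≤ 2 exists, so m is irreducible over GF(5).

Yes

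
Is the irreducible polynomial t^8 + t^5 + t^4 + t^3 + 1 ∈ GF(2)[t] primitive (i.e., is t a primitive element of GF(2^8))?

No

Write f(t) = t^8 + t^5 + t^4 + t^3 + 1.
|GF(2^8)^×| = 2^8 − 1 = 255. Prime factorization: 255 = 3·5·17.
f is primitive ⇔ t has order 255 in GF(2)[t]/(f), i.e. t^(255/q) ≠ 1 for each prime q | 255.
t^(85) mod f = 1
t^(51) mod f = 1
t^(15) mod f = t^6 + t^3 + t^2 + t.
Since t^(85) = 1, the order of t divides 85 < 255; not primitive.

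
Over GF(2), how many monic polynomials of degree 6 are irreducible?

The number of monic irreducibles of degree 6 over GF(2) is (1/6)·Σ_{d∣6} μ(6/d) 2^d.
Divisors of 6: 1, 2, 3, 6; μ(6/d) for each: 1, -1, -1, 1.
Σ = 2^1 − 2^2 − 2^3 + 2^6 = 54.
N = 54/6 = 9.

9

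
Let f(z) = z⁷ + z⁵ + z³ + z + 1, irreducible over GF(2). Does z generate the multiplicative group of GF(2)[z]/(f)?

|GF(2^7)^×| = 2^7 − 1 = 127. Prime factorization: 127 = 127.
f is primitive ⇔ z has order 127 in GF(2)[z]/(f), i.e. z^(127/q) ≠ 1 for each prime q | 127.
z^(1) mod f = z.
None equal 1, so z has full order 127; f is primitive.

Yes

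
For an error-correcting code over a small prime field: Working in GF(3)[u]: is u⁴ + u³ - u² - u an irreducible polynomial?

Write g(u) = u⁴ + u³ - u² - u.
Check for roots in GF(3): g(0) = 0 → root; g(1) = 0 → root; g(2) = 0 → root.
g(0) = 0, so (u) divides g(u); g is reducible.

No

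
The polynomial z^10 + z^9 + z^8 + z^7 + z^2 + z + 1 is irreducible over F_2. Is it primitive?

Write f(z) = z^10 + z^9 + z^8 + z^7 + z^2 + z + 1.
|GF(2^10)^×| = 2^10 − 1 = 1023. Prime factorization: 1023 = 3·11·31.
f is primitive ⇔ z has order 1023 in GF(2)[z]/(f), i.e. z^(1023/q) ≠ 1 for each prime q | 1023.
z^(341) mod f = 1
z^(93) mod f = z^8 + 1.
z^(33) mod f = z^9 + z^7 + 1.
Since z^(341) = 1, the order of z divides 341 < 1023; not primitive.

No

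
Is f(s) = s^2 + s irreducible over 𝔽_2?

No

Check for roots in 𝔽_2: f(0) = 0 → root; f(1) = 0 → root.
f(0) = 0, so (s) divides f(s); f is reducible.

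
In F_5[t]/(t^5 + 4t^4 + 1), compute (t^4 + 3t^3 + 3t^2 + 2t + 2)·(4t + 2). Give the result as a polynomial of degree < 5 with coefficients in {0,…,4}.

Multiply in F_5[t]: (t^4 + 3t^3 + 3t^2 + 2t + 2)·(4t + 2) = 4t^5 + 4t^4 + 3t^3 + 4t^2 + 2t + 4.
Reduce using t^5 ≡ t^4 + 4 (mod t^5 + 4t^4 + 1).
Reduced: 3t^4 + 3t^3 + 4t^2 + 2t.

3t^4 + 3t^3 + 4t^2 + 2t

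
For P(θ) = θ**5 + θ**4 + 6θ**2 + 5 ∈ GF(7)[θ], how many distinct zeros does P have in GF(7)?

1

Evaluate at each of the 7 elements of GF(7):
P(0) = 5; P(1) = 6; P(2) = 0 → root; P(3) = 5; P(4) = 2; P(5) = 6; P(6) = 4.
Roots: {2}.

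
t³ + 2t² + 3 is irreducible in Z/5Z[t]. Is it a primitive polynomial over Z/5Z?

Write f(t) = t³ + 2t² + 3.
|GF(5^3)^×| = 5^3 − 1 = 124. Prime factorization: 124 = 2^2·31.
f is primitive ⇔ t has order 124 in GF(5)[t]/(f), i.e. t^(124/q) ≠ 1 for each prime q | 124.
t^(62) mod f = 4.
t^(4) mod f = 4t² + 2t + 1.
None equal 1, so t has full order 124; f is primitive.

Yes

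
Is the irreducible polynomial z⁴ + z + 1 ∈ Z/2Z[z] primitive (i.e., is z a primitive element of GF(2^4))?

Yes

Write f(z) = z⁴ + z + 1.
|GF(2^4)^×| = 2^4 − 1 = 15. Prime factorization: 15 = 3·5.
f is primitive ⇔ z has order 15 in GF(2)[z]/(f), i.e. z^(15/q) ≠ 1 for each prime q | 15.
z^(5) mod f = z² + z.
z^(3) mod f = z³.
None equal 1, so z has full order 15; f is primitive.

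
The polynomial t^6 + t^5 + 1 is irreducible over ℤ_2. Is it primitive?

Write f(t) = t^6 + t^5 + 1.
|GF(2^6)^×| = 2^6 − 1 = 63. Prime factorization: 63 = 3^2·7.
f is primitive ⇔ t has order 63 in GF(2)[t]/(f), i.e. t^(63/q) ≠ 1 for each prime q | 63.
t^(21) mod f = t^5 + t^4 + t^3 + 1.
t^(9) mod f = t^5 + t^3 + t^2 + t + 1.
None equal 1, so t has full order 63; f is primitive.

Yes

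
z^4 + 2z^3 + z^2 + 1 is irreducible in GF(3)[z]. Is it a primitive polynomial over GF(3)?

No

Write f(z) = z^4 + 2z^3 + z^2 + 1.
|GF(3^4)^×| = 3^4 − 1 = 80. Prime factorization: 80 = 2^4·5.
f is primitive ⇔ z has order 80 in GF(3)[z]/(f), i.e. z^(80/q) ≠ 1 for each prime q | 80.
z^(40) mod f = 1
z^(16) mod f = z^3 + z^2 + 2z.
Since z^(40) = 1, the order of z divides 40 < 80; not primitive.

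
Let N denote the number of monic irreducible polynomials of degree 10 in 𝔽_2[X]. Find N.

Gauss's count: N_{2}(10) = (1/10) Σ_{d|10} μ(10/d)·2^d.
Divisors of 10: 1, 2, 5, 10; μ(10/d) for each: 1, -1, -1, 1.
Σ = 2^1 − 2^2 − 2^5 + 2^10 = 990.
N = 990/10 = 99.

99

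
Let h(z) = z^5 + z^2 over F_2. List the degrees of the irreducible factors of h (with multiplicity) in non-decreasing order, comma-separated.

1, 1, 1, 2

Roots in F_2: h(0) = 0 → root; h(1) = 0 → root.
Linear factors from roots: (z), (z + 1).
Complete factorization: h(z) = (z + 1)·(z)^2·(z^2 + z + 1).
Factor degrees with multiplicity: 1 + 1 + 1 + 2 = 5.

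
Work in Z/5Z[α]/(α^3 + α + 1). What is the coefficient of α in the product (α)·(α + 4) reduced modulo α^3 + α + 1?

4

Multiply in Z/5Z[α]: (α)·(α + 4) = α^2 + 4α.
Reduced: α^2 + 4α.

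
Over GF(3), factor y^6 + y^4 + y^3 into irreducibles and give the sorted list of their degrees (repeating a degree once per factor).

1, 1, 1, 1, 2

Write f(y) = y^6 + y^4 + y^3.
Roots in GF(3): f(0) = 0 → root; f(1) = 0 → root; f(2) = 1.
Linear factors from roots: (y), (y - 1).
Complete factorization: f(y) = (y - 1)·(y)^3·(y^2 + y - 1).
Factor degrees with multiplicity: 1 + 1 + 1 + 1 + 2 = 6.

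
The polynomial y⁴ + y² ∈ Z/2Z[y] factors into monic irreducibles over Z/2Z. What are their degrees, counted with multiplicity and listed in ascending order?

1, 1, 1, 1

Write h(y) = y⁴ + y².
Roots in Z/2Z: h(0) = 0 → root; h(1) = 0 → root.
Linear factors from roots: (y), (y + 1).
Complete factorization: h(y) = (y)^2·(y + 1)^2.
Factor degrees with multiplicity: 1 + 1 + 1 + 1 = 4.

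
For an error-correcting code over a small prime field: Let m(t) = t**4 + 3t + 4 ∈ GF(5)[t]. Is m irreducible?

Yes

Check for roots in GF(5): m(0) = 4; m(1) = 3; m(2) = 1; m(3) = 4; m(4) = 2.
No roots, so no linear factors.
Degree-2 irreducible divisors: test the 10 monic irreducibles of degree 2 over GF(5).
None of them divide m (all give nonzero remainder).
No irreducible factor of degree ≤ 2 exists, so m is irreducible over GF(5).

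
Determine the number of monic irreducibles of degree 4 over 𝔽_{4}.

Gauss's count: N_{4}(4) = (1/4) Σ_{d|4} μ(4/d)·4^d.
Divisors of 4: 1, 2, 4; μ(4/d) for each: 0, -1, 1.
Σ = − 4^2 + 4^4 = 240.
N = 240/4 = 60.

60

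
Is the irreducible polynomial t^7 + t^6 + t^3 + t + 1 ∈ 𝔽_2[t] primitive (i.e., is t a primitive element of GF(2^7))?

Write f(t) = t^7 + t^6 + t^3 + t + 1.
|GF(2^7)^×| = 2^7 − 1 = 127. Prime factorization: 127 = 127.
f is primitive ⇔ t has order 127 in GF(2)[t]/(f), i.e. t^(127/q) ≠ 1 for each prime q | 127.
t^(1) mod f = t.
None equal 1, so t has full order 127; f is primitive.

Yes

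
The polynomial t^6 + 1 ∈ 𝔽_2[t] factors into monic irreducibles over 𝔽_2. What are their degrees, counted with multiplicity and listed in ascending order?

Write h(t) = t^6 + 1.
Roots in 𝔽_2: h(0) = 1; h(1) = 0 → root.
Linear factors from roots: (t + 1).
Complete factorization: h(t) = (t + 1)^2·(t^2 + t + 1)^2.
Factor degrees with multiplicity: 1 + 1 + 2 + 2 = 6.

1, 1, 2, 2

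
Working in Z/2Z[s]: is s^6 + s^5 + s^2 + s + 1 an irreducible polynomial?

Write m(s) = s^6 + s^5 + s^2 + s + 1.
Check for roots in Z/2Z: m(0) = 1; m(1) = 1.
No roots, so no linear factors.
Monic irreducibles of degree 2 over GF(2): s^2 + s + 1.
None of them divide m (all give nonzero remainder).
Monic irreducibles of degree 3 over GF(2): s^3 + s + 1, s^3 + s^2 + 1.
None of them divide m (all give nonzero remainder).
No irreducible factor of degree ≤ 3 exists, so m is irreducible over GF(2).

Yes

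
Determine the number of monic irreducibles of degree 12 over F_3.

x^(3^12) − x is the product of all monic irreducibles of degree dividing 12; Möbius inversion gives N = (1/12) Σ μ(12/d)·3^d.
Divisors of 12: 1, 2, 3, 4, 6, 12; μ(12/d) for each: 0, 1, 0, -1, -1, 1.
Σ = 3^2 − 3^4 − 3^6 + 3^12 = 530640.
N = 530640/12 = 44220.

44220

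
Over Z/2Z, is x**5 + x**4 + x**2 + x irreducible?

Write P(x) = x**5 + x**4 + x**2 + x.
Check for roots in Z/2Z: P(0) = 0 → root; P(1) = 0 → root.
P(0) = 0, so (x) divides P(x); P is reducible.

No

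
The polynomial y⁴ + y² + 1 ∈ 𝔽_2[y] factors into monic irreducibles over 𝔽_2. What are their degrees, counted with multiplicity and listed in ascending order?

2, 2

Write h(y) = y⁴ + y² + 1.
Roots in 𝔽_2: h(0) = 1; h(1) = 1.
Complete factorization: h(y) = (y² + y + 1)^2.
Factor degrees with multiplicity: 2 + 2 = 4.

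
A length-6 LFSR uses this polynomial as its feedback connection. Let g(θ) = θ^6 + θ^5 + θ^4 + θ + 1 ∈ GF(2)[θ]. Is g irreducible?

Yes

Check for roots in GF(2): g(0) = 1; g(1) = 1.
No roots, so no linear factors.
Monic irreducibles of degree 2 over GF(2): θ^2 + θ + 1.
None of them divide g (all give nonzero remainder).
Monic irreducibles of degree 3 over GF(2): θ^3 + θ + 1, θ^3 + θ^2 + 1.
None of them divide g (all give nonzero remainder).
No irreducible factor of degree ≤ 3 exists, so g is irreducible over GF(2).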